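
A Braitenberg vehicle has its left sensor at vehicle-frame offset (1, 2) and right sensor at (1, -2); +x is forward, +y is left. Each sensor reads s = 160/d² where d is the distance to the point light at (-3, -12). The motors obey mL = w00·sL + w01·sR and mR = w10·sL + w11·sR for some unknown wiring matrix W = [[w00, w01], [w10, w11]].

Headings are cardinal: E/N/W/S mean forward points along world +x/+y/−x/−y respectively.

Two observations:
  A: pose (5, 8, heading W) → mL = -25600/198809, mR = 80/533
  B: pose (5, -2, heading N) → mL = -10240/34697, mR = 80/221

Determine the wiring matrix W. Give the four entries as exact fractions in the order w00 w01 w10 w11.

-1 1 0 1/2

obs A: pose=(5,8,W) → sL=160/373, sR=160/533, mL=-25600/198809, mR=80/533
obs B: pose=(5,-2,N) → sL=160/157, sR=160/221, mL=-10240/34697, mR=80/221
sensor matrix S = [[160/373, 160/533], [160/157, 160/221]]; det S = 2457600/530621221
solve [mL_A; mL_B] = S·[w00; w01] and [mR_A; mR_B] = S·[w10; w11]:
  w00 = -1, w01 = 1, w10 = 0, w11 = 1/2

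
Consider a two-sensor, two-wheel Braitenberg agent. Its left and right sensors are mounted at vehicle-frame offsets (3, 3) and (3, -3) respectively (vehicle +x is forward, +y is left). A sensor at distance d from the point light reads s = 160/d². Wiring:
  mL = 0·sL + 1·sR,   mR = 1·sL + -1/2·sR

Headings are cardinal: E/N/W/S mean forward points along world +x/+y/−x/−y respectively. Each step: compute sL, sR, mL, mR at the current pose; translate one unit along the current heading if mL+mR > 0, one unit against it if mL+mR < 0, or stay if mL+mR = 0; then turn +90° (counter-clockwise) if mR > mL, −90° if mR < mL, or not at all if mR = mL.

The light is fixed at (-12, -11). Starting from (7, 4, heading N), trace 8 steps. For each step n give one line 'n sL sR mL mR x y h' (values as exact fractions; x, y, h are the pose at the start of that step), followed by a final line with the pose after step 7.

n=0: pose=(7,4,N); sL=8/29, sR=20/101; mL=20/101, mR=518/2929; mL+mR=1098/2929 → advance +1; mR−mL=-62/2929 → turn -1·90°
n=1: pose=(7,5,E); sL=32/169, sR=160/653; mL=160/653, mR=7376/110357; mL+mR=34416/110357 → advance +1; mR−mL=-19664/110357 → turn -1·90°
n=2: pose=(8,5,S); sL=80/349, sR=80/229; mL=80/229, mR=4360/79921; mL+mR=32280/79921 → advance +1; mR−mL=-23560/79921 → turn -1·90°
n=3: pose=(8,4,W); sL=160/433, sR=160/613; mL=160/613, mR=63440/265429; mL+mR=132720/265429 → advance +1; mR−mL=-5840/265429 → turn -1·90°
n=4: pose=(7,4,N); sL=8/29, sR=20/101; mL=20/101, mR=518/2929; mL+mR=1098/2929 → advance +1; mR−mL=-62/2929 → turn -1·90°
n=5: pose=(7,5,E); sL=32/169, sR=160/653; mL=160/653, mR=7376/110357; mL+mR=34416/110357 → advance +1; mR−mL=-19664/110357 → turn -1·90°
n=6: pose=(8,5,S); sL=80/349, sR=80/229; mL=80/229, mR=4360/79921; mL+mR=32280/79921 → advance +1; mR−mL=-23560/79921 → turn -1·90°
n=7: pose=(8,4,W); sL=160/433, sR=160/613; mL=160/613, mR=63440/265429; mL+mR=132720/265429 → advance +1; mR−mL=-5840/265429 → turn -1·90°

0 8/29 20/101 20/101 518/2929 7 4 N
1 32/169 160/653 160/653 7376/110357 7 5 E
2 80/349 80/229 80/229 4360/79921 8 5 S
3 160/433 160/613 160/613 63440/265429 8 4 W
4 8/29 20/101 20/101 518/2929 7 4 N
5 32/169 160/653 160/653 7376/110357 7 5 E
6 80/349 80/229 80/229 4360/79921 8 5 S
7 160/433 160/613 160/613 63440/265429 8 4 W
final 7 4 N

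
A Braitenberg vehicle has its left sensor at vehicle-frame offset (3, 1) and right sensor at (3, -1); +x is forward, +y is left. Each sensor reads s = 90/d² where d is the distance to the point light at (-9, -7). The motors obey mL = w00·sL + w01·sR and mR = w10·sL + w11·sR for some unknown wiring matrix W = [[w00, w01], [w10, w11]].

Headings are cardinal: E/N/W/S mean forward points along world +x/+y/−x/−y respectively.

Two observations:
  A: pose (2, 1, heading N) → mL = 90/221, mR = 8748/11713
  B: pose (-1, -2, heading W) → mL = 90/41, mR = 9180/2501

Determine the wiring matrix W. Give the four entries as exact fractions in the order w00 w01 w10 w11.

obs A: pose=(2,1,N) → sL=90/221, sR=18/53, mL=90/221, mR=8748/11713
obs B: pose=(-1,-2,W) → sL=90/41, sR=90/61, mL=90/41, mR=9180/2501
sensor matrix S = [[90/221, 18/53], [90/41, 90/61]]; det S = -4237920/29294213
solve [mL_A; mL_B] = S·[w00; w01] and [mR_A; mR_B] = S·[w10; w11]:
  w00 = 1, w01 = 0, w10 = 1, w11 = 1

1 0 1 1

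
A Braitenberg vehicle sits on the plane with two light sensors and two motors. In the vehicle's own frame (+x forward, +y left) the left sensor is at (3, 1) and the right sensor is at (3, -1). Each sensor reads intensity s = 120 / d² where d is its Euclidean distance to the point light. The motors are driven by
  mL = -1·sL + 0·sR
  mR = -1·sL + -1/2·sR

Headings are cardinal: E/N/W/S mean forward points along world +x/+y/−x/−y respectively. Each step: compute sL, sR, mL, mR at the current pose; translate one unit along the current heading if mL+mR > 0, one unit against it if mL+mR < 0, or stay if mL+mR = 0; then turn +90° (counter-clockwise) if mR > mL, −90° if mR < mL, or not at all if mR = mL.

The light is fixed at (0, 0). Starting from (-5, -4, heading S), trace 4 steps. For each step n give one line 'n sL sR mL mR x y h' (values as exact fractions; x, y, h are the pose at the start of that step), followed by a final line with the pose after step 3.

0 24/13 24/17 -24/13 -564/221 -5 -4 S
1 3/2 30/17 -3/2 -81/34 -5 -3 W
2 24/5 40/3 -24/5 -172/15 -4 -3 N
3 12 60/13 -12 -186/13 -4 -4 E
final -5 -4 S

n=0: pose=(-5,-4,S); sL=24/13, sR=24/17; mL=-24/13, mR=-564/221; mL+mR=-972/221 → advance -1; mR−mL=-12/17 → turn -1·90°
n=1: pose=(-5,-3,W); sL=3/2, sR=30/17; mL=-3/2, mR=-81/34; mL+mR=-66/17 → advance -1; mR−mL=-15/17 → turn -1·90°
n=2: pose=(-4,-3,N); sL=24/5, sR=40/3; mL=-24/5, mR=-172/15; mL+mR=-244/15 → advance -1; mR−mL=-20/3 → turn -1·90°
n=3: pose=(-4,-4,E); sL=12, sR=60/13; mL=-12, mR=-186/13; mL+mR=-342/13 → advance -1; mR−mL=-30/13 → turn -1·90°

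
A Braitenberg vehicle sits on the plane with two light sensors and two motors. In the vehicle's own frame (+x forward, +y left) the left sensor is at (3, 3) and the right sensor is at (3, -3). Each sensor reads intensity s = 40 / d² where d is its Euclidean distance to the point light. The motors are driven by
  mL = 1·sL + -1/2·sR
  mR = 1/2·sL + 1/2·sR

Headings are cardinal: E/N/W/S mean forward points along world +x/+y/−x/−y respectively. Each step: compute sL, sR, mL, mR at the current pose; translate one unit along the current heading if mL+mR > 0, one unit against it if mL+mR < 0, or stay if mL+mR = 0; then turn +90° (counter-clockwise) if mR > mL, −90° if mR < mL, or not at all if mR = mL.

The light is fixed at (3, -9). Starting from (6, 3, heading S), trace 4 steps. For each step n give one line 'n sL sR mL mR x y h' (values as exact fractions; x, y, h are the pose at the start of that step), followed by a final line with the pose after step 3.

0 40/117 40/81 100/1053 440/1053 6 3 S
1 5/29 2/5 -4/145 83/290 6 2 E
2 40/197 8/49 1172/9653 1768/9653 7 2 N
3 20/41 20/113 1850/4633 1540/4633 7 3 W
final 6 3 N

n=0: pose=(6,3,S); sL=40/117, sR=40/81; mL=100/1053, mR=440/1053; mL+mR=20/39 → advance +1; mR−mL=340/1053 → turn +1·90°
n=1: pose=(6,2,E); sL=5/29, sR=2/5; mL=-4/145, mR=83/290; mL+mR=15/58 → advance +1; mR−mL=91/290 → turn +1·90°
n=2: pose=(7,2,N); sL=40/197, sR=8/49; mL=1172/9653, mR=1768/9653; mL+mR=60/197 → advance +1; mR−mL=596/9653 → turn +1·90°
n=3: pose=(7,3,W); sL=20/41, sR=20/113; mL=1850/4633, mR=1540/4633; mL+mR=30/41 → advance +1; mR−mL=-310/4633 → turn -1·90°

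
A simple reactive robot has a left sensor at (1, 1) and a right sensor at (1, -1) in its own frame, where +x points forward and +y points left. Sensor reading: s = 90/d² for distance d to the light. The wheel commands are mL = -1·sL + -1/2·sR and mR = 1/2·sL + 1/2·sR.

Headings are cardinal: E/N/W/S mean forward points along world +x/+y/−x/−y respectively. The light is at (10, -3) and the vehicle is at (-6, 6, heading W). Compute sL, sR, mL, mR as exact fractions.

90/353 90/389 -50895/137317 33390/137317

left sensor world pos  = (-7, 5); dL² = 353
right sensor world pos = (-7, 7); dR² = 389
sL = 90/353 = 90/353
sR = 90/389 = 90/389
mL = -1·sL + -1/2·sR = -50895/137317
mR = 1/2·sL + 1/2·sR = 33390/137317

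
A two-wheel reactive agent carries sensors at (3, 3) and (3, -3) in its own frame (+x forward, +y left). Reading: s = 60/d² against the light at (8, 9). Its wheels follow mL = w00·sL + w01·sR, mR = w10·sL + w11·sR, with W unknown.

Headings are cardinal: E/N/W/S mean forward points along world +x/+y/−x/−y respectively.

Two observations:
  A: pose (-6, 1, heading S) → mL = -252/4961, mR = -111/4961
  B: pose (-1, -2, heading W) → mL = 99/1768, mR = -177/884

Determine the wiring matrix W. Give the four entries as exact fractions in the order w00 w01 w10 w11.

obs A: pose=(-6,1,S) → sL=30/121, sR=6/41, mL=-252/4961, mR=-111/4961
obs B: pose=(-1,-2,W) → sL=3/17, sR=15/52, mL=99/1768, mR=-177/884
sensor matrix S = [[30/121, 6/41], [3/17, 15/52]]; det S = 100197/2192762
solve [mL_A; mL_B] = S·[w00; w01] and [mR_A; mR_B] = S·[w10; w11]:
  w00 = -1/2, w01 = 1/2, w10 = 1/2, w11 = -1

-1/2 1/2 1/2 -1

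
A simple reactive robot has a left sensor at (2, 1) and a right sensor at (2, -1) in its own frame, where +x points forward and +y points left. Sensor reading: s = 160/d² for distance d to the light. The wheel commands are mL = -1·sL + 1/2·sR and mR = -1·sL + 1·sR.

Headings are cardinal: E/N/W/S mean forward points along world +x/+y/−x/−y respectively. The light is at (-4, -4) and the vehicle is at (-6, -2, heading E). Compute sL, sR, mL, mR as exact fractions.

160/9 160 560/9 1280/9

left sensor world pos  = (-4, -1); dL² = 9
right sensor world pos = (-4, -3); dR² = 1
sL = 160/9 = 160/9
sR = 160/1 = 160
mL = -1·sL + 1/2·sR = 560/9
mR = -1·sL + 1·sR = 1280/9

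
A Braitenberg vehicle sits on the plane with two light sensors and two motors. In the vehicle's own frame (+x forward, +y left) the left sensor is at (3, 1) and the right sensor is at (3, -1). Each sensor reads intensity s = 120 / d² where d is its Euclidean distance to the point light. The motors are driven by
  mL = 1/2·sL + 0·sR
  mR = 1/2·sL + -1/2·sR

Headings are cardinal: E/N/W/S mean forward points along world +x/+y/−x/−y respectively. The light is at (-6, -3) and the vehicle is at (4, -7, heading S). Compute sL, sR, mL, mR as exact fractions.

left sensor world pos  = (5, -10); dL² = 170
right sensor world pos = (3, -10); dR² = 130
sL = 120/170 = 12/17
sR = 120/130 = 12/13
mL = 1/2·sL + 0·sR = 6/17
mR = 1/2·sL + -1/2·sR = -24/221

12/17 12/13 6/17 -24/221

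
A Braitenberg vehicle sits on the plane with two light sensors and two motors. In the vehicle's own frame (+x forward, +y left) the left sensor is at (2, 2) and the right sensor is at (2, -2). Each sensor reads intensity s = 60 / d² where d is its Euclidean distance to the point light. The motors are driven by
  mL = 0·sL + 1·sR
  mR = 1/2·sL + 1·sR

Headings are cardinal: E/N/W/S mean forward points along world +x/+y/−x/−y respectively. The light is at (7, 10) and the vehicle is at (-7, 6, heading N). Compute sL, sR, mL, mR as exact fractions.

3/13 15/37 15/37 501/962

left sensor world pos  = (-9, 8); dL² = 260
right sensor world pos = (-5, 8); dR² = 148
sL = 60/260 = 3/13
sR = 60/148 = 15/37
mL = 0·sL + 1·sR = 15/37
mR = 1/2·sL + 1·sR = 501/962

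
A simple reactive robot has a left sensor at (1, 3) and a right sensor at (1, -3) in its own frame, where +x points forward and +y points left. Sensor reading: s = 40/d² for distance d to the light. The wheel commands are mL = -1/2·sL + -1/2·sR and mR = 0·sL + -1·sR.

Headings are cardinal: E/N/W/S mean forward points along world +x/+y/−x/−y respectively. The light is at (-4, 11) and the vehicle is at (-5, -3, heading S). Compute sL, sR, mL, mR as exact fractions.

40/229 40/241 -9400/55189 -40/241

left sensor world pos  = (-2, -4); dL² = 229
right sensor world pos = (-8, -4); dR² = 241
sL = 40/229 = 40/229
sR = 40/241 = 40/241
mL = -1/2·sL + -1/2·sR = -9400/55189
mR = 0·sL + -1·sR = -40/241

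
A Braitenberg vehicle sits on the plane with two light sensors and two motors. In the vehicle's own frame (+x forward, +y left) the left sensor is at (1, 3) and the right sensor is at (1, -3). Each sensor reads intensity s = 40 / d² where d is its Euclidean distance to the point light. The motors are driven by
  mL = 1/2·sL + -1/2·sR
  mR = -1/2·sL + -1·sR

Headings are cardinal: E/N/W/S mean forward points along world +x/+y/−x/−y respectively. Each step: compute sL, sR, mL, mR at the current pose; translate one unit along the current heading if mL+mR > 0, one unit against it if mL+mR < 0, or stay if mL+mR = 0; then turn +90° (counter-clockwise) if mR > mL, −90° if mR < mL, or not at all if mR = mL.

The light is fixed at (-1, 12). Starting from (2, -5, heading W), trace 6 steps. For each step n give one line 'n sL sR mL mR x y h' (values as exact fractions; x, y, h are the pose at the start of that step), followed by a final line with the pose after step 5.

0 10/101 1/5 -51/1010 -126/505 2 -5 W
1 40/257 8/61 192/15677 -3276/15677 3 -5 N
2 4/25 20/233 216/5825 -966/5825 3 -6 E
3 40/397 40/361 -720/143317 -23100/143317 2 -6 S
4 10/101 1/5 -51/1010 -126/505 2 -5 W
5 40/257 8/61 192/15677 -3276/15677 3 -5 N
final 3 -6 E

n=0: pose=(2,-5,W); sL=10/101, sR=1/5; mL=-51/1010, mR=-126/505; mL+mR=-3/10 → advance -1; mR−mL=-201/1010 → turn -1·90°
n=1: pose=(3,-5,N); sL=40/257, sR=8/61; mL=192/15677, mR=-3276/15677; mL+mR=-12/61 → advance -1; mR−mL=-3468/15677 → turn -1·90°
n=2: pose=(3,-6,E); sL=4/25, sR=20/233; mL=216/5825, mR=-966/5825; mL+mR=-30/233 → advance -1; mR−mL=-1182/5825 → turn -1·90°
n=3: pose=(2,-6,S); sL=40/397, sR=40/361; mL=-720/143317, mR=-23100/143317; mL+mR=-60/361 → advance -1; mR−mL=-22380/143317 → turn -1·90°
n=4: pose=(2,-5,W); sL=10/101, sR=1/5; mL=-51/1010, mR=-126/505; mL+mR=-3/10 → advance -1; mR−mL=-201/1010 → turn -1·90°
n=5: pose=(3,-5,N); sL=40/257, sR=8/61; mL=192/15677, mR=-3276/15677; mL+mR=-12/61 → advance -1; mR−mL=-3468/15677 → turn -1·90°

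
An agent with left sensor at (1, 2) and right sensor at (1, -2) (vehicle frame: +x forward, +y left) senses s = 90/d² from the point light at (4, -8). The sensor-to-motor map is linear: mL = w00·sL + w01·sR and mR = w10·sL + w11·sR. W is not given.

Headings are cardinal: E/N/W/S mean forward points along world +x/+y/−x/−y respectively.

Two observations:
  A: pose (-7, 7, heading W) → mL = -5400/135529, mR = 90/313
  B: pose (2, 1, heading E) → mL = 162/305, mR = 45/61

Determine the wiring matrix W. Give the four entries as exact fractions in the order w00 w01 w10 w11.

obs A: pose=(-7,7,W) → sL=90/313, sR=90/433, mL=-5400/135529, mR=90/313
obs B: pose=(2,1,E) → sL=45/61, sR=9/5, mL=162/305, mR=45/61
sensor matrix S = [[90/313, 90/433], [45/61, 9/5]]; det S = 3011256/8267269
solve [mL_A; mL_B] = S·[w00; w01] and [mR_A; mR_B] = S·[w10; w11]:
  w00 = -1/2, w01 = 1/2, w10 = 1, w11 = 0

-1/2 1/2 1 0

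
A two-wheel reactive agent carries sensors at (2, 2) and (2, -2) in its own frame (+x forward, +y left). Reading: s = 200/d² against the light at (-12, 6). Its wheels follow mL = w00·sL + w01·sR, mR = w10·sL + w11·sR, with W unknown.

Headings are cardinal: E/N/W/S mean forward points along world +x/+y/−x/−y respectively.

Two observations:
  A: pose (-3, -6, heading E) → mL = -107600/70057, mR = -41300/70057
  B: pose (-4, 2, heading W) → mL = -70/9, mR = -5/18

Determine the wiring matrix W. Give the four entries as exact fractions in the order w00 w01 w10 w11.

obs A: pose=(-3,-6,E) → sL=200/221, sR=200/317, mL=-107600/70057, mR=-41300/70057
obs B: pose=(-4,2,W) → sL=25/9, sR=5, mL=-70/9, mR=-5/18
sensor matrix S = [[200/221, 200/317], [25/9, 5]]; det S = 1748000/630513
solve [mL_A; mL_B] = S·[w00; w01] and [mR_A; mR_B] = S·[w10; w11]:
  w00 = -1, w01 = -1, w10 = -1, w11 = 1/2

-1 -1 -1 1/2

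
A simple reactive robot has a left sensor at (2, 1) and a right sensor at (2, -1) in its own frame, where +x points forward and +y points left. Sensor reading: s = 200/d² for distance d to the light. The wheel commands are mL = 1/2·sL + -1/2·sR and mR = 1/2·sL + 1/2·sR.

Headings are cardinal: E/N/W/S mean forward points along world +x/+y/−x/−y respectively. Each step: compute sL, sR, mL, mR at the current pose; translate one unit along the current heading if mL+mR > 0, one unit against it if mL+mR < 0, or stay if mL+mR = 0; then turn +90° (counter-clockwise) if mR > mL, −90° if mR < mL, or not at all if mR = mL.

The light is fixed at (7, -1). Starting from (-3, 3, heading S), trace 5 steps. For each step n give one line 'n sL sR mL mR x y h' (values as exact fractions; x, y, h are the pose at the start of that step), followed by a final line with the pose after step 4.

n=0: pose=(-3,3,S); sL=40/17, sR=8/5; mL=32/85, mR=168/85; mL+mR=40/17 → advance +1; mR−mL=8/5 → turn +1·90°
n=1: pose=(-3,2,E); sL=5/2, sR=50/17; mL=-15/68, mR=185/68; mL+mR=5/2 → advance +1; mR−mL=50/17 → turn +1·90°
n=2: pose=(-2,2,N); sL=8/5, sR=200/89; mL=-144/445, mR=856/445; mL+mR=8/5 → advance +1; mR−mL=200/89 → turn +1·90°
n=3: pose=(-2,3,W); sL=20/13, sR=100/73; mL=80/949, mR=1380/949; mL+mR=20/13 → advance +1; mR−mL=100/73 → turn +1·90°
n=4: pose=(-3,3,S); sL=40/17, sR=8/5; mL=32/85, mR=168/85; mL+mR=40/17 → advance +1; mR−mL=8/5 → turn +1·90°

0 40/17 8/5 32/85 168/85 -3 3 S
1 5/2 50/17 -15/68 185/68 -3 2 E
2 8/5 200/89 -144/445 856/445 -2 2 N
3 20/13 100/73 80/949 1380/949 -2 3 W
4 40/17 8/5 32/85 168/85 -3 3 S
final -3 2 E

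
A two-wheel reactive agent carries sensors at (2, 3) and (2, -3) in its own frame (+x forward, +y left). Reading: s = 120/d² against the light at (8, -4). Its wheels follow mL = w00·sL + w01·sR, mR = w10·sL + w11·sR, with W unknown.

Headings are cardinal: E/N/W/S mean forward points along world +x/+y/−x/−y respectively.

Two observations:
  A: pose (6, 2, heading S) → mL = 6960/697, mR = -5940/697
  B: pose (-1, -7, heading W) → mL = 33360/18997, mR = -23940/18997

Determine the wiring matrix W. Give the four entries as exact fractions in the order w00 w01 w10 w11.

1 1 -1 -1/2

obs A: pose=(6,2,S) → sL=120/17, sR=120/41, mL=6960/697, mR=-5940/697
obs B: pose=(-1,-7,W) → sL=120/157, sR=120/121, mL=33360/18997, mR=-23940/18997
sensor matrix S = [[120/17, 120/41], [120/157, 120/121]]; det S = 63072000/13240909
solve [mL_A; mL_B] = S·[w00; w01] and [mR_A; mR_B] = S·[w10; w11]:
  w00 = 1, w01 = 1, w10 = -1, w11 = -1/2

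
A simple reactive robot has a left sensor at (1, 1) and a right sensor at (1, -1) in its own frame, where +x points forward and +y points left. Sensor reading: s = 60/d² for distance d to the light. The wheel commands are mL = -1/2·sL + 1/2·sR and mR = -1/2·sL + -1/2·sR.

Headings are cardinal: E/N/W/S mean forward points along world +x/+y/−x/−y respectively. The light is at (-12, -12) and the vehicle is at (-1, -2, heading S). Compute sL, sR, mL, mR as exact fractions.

left sensor world pos  = (0, -3); dL² = 225
right sensor world pos = (-2, -3); dR² = 181
sL = 60/225 = 4/15
sR = 60/181 = 60/181
mL = -1/2·sL + 1/2·sR = 88/2715
mR = -1/2·sL + -1/2·sR = -812/2715

4/15 60/181 88/2715 -812/2715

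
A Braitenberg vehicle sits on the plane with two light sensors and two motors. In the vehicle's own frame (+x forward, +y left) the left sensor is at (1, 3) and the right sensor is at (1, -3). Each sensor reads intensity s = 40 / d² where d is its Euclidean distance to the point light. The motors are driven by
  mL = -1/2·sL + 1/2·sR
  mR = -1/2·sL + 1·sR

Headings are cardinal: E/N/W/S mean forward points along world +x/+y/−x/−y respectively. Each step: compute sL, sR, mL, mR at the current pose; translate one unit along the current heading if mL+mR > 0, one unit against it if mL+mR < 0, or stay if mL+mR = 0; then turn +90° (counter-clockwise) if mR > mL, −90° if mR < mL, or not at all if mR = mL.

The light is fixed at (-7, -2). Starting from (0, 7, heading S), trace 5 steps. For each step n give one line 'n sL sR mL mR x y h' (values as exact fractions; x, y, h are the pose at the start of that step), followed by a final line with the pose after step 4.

0 10/41 1/2 21/164 31/82 0 7 S
1 8/37 40/89 384/3293 1124/3293 0 6 E
2 20/53 20/101 -480/5353 50/5353 1 6 N
3 8/13 40/149 -336/1937 -76/1937 1 5 W
4 2/9 5/9 1/6 4/9 2 5 S
final 2 4 E

n=0: pose=(0,7,S); sL=10/41, sR=1/2; mL=21/164, mR=31/82; mL+mR=83/164 → advance +1; mR−mL=1/4 → turn +1·90°
n=1: pose=(0,6,E); sL=8/37, sR=40/89; mL=384/3293, mR=1124/3293; mL+mR=1508/3293 → advance +1; mR−mL=20/89 → turn +1·90°
n=2: pose=(1,6,N); sL=20/53, sR=20/101; mL=-480/5353, mR=50/5353; mL+mR=-430/5353 → advance -1; mR−mL=10/101 → turn +1·90°
n=3: pose=(1,5,W); sL=8/13, sR=40/149; mL=-336/1937, mR=-76/1937; mL+mR=-412/1937 → advance -1; mR−mL=20/149 → turn +1·90°
n=4: pose=(2,5,S); sL=2/9, sR=5/9; mL=1/6, mR=4/9; mL+mR=11/18 → advance +1; mR−mL=5/18 → turn +1·90°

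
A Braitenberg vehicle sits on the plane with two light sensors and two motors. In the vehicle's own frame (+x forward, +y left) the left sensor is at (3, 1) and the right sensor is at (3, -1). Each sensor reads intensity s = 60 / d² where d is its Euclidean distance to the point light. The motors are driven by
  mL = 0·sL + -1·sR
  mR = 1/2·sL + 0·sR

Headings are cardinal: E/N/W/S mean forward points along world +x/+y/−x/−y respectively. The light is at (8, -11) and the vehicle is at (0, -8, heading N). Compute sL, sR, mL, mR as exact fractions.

left sensor world pos  = (-1, -5); dL² = 117
right sensor world pos = (1, -5); dR² = 85
sL = 60/117 = 20/39
sR = 60/85 = 12/17
mL = 0·sL + -1·sR = -12/17
mR = 1/2·sL + 0·sR = 10/39

20/39 12/17 -12/17 10/39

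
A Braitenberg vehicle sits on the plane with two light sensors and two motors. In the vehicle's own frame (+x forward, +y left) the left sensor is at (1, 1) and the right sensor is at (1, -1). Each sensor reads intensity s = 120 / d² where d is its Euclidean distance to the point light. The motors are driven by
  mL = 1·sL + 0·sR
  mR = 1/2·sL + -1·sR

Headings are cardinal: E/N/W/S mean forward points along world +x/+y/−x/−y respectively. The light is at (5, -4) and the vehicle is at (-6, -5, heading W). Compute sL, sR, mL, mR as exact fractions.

30/37 5/6 30/37 -95/222

left sensor world pos  = (-7, -6); dL² = 148
right sensor world pos = (-7, -4); dR² = 144
sL = 120/148 = 30/37
sR = 120/144 = 5/6
mL = 1·sL + 0·sR = 30/37
mR = 1/2·sL + -1·sR = -95/222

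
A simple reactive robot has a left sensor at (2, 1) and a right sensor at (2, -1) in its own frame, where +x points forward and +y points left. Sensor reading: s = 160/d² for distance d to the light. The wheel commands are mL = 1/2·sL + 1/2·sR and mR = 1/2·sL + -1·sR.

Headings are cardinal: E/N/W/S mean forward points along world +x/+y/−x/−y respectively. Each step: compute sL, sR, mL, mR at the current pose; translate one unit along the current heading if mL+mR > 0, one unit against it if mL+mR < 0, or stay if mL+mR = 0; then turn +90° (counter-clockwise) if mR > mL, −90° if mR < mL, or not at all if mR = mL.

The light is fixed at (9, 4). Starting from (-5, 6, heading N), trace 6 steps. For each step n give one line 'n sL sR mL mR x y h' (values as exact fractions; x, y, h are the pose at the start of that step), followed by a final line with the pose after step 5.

n=0: pose=(-5,6,N); sL=160/241, sR=32/37; mL=6816/8917, mR=-4752/8917; mL+mR=2064/8917 → advance +1; mR−mL=-48/37 → turn -1·90°
n=1: pose=(-5,7,E); sL=1, sR=40/37; mL=77/74, mR=-43/74; mL+mR=17/37 → advance +1; mR−mL=-60/37 → turn -1·90°
n=2: pose=(-4,7,S); sL=32/29, sR=160/197; mL=5472/5713, mR=-1488/5713; mL+mR=3984/5713 → advance +1; mR−mL=-240/197 → turn -1·90°
n=3: pose=(-4,6,W); sL=80/113, sR=80/117; mL=9200/13221, mR=-4360/13221; mL+mR=4840/13221 → advance +1; mR−mL=-40/39 → turn -1·90°
n=4: pose=(-5,6,N); sL=160/241, sR=32/37; mL=6816/8917, mR=-4752/8917; mL+mR=2064/8917 → advance +1; mR−mL=-48/37 → turn -1·90°
n=5: pose=(-5,7,E); sL=1, sR=40/37; mL=77/74, mR=-43/74; mL+mR=17/37 → advance +1; mR−mL=-60/37 → turn -1·90°

0 160/241 32/37 6816/8917 -4752/8917 -5 6 N
1 1 40/37 77/74 -43/74 -5 7 E
2 32/29 160/197 5472/5713 -1488/5713 -4 7 S
3 80/113 80/117 9200/13221 -4360/13221 -4 6 W
4 160/241 32/37 6816/8917 -4752/8917 -5 6 N
5 1 40/37 77/74 -43/74 -5 7 E
final -4 7 S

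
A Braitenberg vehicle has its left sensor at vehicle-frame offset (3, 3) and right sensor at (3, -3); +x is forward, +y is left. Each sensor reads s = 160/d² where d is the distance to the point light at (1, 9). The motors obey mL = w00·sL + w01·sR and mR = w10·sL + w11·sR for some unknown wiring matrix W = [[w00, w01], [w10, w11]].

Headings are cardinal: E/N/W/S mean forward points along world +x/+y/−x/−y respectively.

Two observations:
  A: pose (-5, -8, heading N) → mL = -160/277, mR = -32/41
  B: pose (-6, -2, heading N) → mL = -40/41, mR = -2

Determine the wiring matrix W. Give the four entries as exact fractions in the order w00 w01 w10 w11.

obs A: pose=(-5,-8,N) → sL=160/277, sR=32/41, mL=-160/277, mR=-32/41
obs B: pose=(-6,-2,N) → sL=40/41, sR=2, mL=-40/41, mR=-2
sensor matrix S = [[160/277, 32/41], [40/41, 2]]; det S = 183360/465637
solve [mL_A; mL_B] = S·[w00; w01] and [mR_A; mR_B] = S·[w10; w11]:
  w00 = -1, w01 = 0, w10 = 0, w11 = -1

-1 0 0 -1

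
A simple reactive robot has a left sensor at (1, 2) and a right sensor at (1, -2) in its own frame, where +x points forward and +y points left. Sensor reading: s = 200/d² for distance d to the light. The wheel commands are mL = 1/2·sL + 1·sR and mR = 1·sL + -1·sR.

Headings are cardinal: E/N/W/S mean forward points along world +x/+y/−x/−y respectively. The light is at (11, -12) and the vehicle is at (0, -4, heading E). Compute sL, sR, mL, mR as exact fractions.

left sensor world pos  = (1, -2); dL² = 200
right sensor world pos = (1, -6); dR² = 136
sL = 200/200 = 1
sR = 200/136 = 25/17
mL = 1/2·sL + 1·sR = 67/34
mR = 1·sL + -1·sR = -8/17

1 25/17 67/34 -8/17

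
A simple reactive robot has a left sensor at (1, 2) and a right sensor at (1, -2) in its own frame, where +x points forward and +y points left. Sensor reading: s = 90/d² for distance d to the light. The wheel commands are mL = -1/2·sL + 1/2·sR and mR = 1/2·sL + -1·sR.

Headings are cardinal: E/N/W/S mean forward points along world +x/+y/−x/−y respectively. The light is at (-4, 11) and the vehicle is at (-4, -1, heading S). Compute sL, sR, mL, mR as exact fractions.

left sensor world pos  = (-2, -2); dL² = 173
right sensor world pos = (-6, -2); dR² = 173
sL = 90/173 = 90/173
sR = 90/173 = 90/173
mL = -1/2·sL + 1/2·sR = 0
mR = 1/2·sL + -1·sR = -45/173

90/173 90/173 0 -45/173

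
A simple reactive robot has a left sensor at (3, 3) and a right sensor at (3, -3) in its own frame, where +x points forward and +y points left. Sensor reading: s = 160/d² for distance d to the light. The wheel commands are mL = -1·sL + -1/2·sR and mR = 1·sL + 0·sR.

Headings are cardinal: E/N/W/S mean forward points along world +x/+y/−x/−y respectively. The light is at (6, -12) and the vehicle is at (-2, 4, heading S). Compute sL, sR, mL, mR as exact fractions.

left sensor world pos  = (1, 1); dL² = 194
right sensor world pos = (-5, 1); dR² = 290
sL = 160/194 = 80/97
sR = 160/290 = 16/29
mL = -1·sL + -1/2·sR = -3096/2813
mR = 1·sL + 0·sR = 80/97

80/97 16/29 -3096/2813 80/97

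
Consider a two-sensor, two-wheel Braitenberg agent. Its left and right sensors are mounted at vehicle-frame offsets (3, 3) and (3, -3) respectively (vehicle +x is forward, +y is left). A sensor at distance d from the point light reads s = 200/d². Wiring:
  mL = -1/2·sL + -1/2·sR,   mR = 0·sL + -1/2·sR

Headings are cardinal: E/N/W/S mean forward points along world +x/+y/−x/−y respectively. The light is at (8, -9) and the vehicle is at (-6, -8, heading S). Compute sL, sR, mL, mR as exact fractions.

left sensor world pos  = (-3, -11); dL² = 125
right sensor world pos = (-9, -11); dR² = 293
sL = 200/125 = 8/5
sR = 200/293 = 200/293
mL = -1/2·sL + -1/2·sR = -1672/1465
mR = 0·sL + -1/2·sR = -100/293

8/5 200/293 -1672/1465 -100/293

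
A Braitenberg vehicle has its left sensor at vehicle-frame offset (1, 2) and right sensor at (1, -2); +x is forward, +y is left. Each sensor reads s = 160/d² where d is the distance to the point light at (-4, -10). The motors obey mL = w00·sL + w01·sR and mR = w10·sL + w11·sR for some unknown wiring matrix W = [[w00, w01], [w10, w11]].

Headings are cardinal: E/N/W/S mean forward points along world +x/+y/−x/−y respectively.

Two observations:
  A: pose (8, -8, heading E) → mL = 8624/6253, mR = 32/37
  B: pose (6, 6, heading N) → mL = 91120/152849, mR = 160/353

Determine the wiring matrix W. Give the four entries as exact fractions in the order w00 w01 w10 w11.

obs A: pose=(8,-8,E) → sL=32/37, sR=160/169, mL=8624/6253, mR=32/37
obs B: pose=(6,6,N) → sL=160/353, sR=160/433, mL=91120/152849, mR=160/353
sensor matrix S = [[32/37, 160/169], [160/353, 160/433]]; det S = -104693760/955764797
solve [mL_A; mL_B] = S·[w00; w01] and [mR_A; mR_B] = S·[w10; w11]:
  w00 = 1/2, w01 = 1, w10 = 1, w11 = 0

1/2 1 1 0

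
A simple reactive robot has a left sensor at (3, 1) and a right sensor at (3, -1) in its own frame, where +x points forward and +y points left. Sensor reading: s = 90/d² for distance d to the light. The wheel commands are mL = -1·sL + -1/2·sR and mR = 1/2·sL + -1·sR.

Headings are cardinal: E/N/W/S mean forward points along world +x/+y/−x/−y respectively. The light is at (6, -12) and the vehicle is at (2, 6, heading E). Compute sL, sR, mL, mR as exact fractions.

left sensor world pos  = (5, 7); dL² = 362
right sensor world pos = (5, 5); dR² = 290
sL = 90/362 = 45/181
sR = 90/290 = 9/29
mL = -1·sL + -1/2·sR = -4239/10498
mR = 1/2·sL + -1·sR = -1953/10498

45/181 9/29 -4239/10498 -1953/10498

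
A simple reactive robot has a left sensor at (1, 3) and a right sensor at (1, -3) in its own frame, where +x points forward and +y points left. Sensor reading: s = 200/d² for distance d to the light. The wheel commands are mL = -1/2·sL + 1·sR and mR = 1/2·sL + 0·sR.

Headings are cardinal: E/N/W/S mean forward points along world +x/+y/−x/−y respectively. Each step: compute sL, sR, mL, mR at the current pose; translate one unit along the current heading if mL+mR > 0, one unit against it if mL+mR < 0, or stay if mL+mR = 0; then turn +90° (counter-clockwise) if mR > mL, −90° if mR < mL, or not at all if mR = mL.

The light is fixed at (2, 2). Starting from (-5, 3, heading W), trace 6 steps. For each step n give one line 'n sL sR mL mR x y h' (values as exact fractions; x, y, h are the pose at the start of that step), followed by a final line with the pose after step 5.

0 50/17 5/2 35/34 25/17 -5 3 W
1 8 200/121 -284/121 4 -6 3 S
2 100/29 100/29 50/29 50/29 -6 2 E
3 40/9 40/9 20/9 20/9 -5 2 E
4 100/17 100/17 50/17 50/17 -4 2 E
5 8 8 4 4 -3 2 E
final -2 2 E

n=0: pose=(-5,3,W); sL=50/17, sR=5/2; mL=35/34, mR=25/17; mL+mR=5/2 → advance +1; mR−mL=15/34 → turn +1·90°
n=1: pose=(-6,3,S); sL=8, sR=200/121; mL=-284/121, mR=4; mL+mR=200/121 → advance +1; mR−mL=768/121 → turn +1·90°
n=2: pose=(-6,2,E); sL=100/29, sR=100/29; mL=50/29, mR=50/29; mL+mR=100/29 → advance +1; mR−mL=0 → turn +0·90°
n=3: pose=(-5,2,E); sL=40/9, sR=40/9; mL=20/9, mR=20/9; mL+mR=40/9 → advance +1; mR−mL=0 → turn +0·90°
n=4: pose=(-4,2,E); sL=100/17, sR=100/17; mL=50/17, mR=50/17; mL+mR=100/17 → advance +1; mR−mL=0 → turn +0·90°
n=5: pose=(-3,2,E); sL=8, sR=8; mL=4, mR=4; mL+mR=8 → advance +1; mR−mL=0 → turn +0·90°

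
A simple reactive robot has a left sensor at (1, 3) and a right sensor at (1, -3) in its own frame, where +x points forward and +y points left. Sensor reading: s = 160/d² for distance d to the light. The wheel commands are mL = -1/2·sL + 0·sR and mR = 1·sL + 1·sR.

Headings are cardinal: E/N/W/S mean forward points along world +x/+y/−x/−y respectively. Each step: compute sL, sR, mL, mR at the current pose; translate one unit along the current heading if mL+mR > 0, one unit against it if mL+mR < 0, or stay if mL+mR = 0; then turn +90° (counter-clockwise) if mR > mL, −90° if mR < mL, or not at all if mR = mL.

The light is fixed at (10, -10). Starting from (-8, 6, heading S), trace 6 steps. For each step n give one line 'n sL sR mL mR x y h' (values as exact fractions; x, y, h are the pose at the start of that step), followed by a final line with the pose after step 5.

n=0: pose=(-8,6,S); sL=16/45, sR=80/333; mL=-8/45, mR=992/1665; mL+mR=232/555 → advance +1; mR−mL=1288/1665 → turn +1·90°
n=1: pose=(-8,5,E); sL=160/613, sR=160/433; mL=-80/613, mR=167360/265429; mL+mR=132720/265429 → advance +1; mR−mL=202000/265429 → turn +1·90°
n=2: pose=(-7,5,N); sL=10/41, sR=40/113; mL=-5/41, mR=2770/4633; mL+mR=2205/4633 → advance +1; mR−mL=3335/4633 → turn +1·90°
n=3: pose=(-7,6,W); sL=160/493, sR=32/137; mL=-80/493, mR=37696/67541; mL+mR=26736/67541 → advance +1; mR−mL=48656/67541 → turn +1·90°
n=4: pose=(-8,6,S); sL=16/45, sR=80/333; mL=-8/45, mR=992/1665; mL+mR=232/555 → advance +1; mR−mL=1288/1665 → turn +1·90°
n=5: pose=(-8,5,E); sL=160/613, sR=160/433; mL=-80/613, mR=167360/265429; mL+mR=132720/265429 → advance +1; mR−mL=202000/265429 → turn +1·90°

0 16/45 80/333 -8/45 992/1665 -8 6 S
1 160/613 160/433 -80/613 167360/265429 -8 5 E
2 10/41 40/113 -5/41 2770/4633 -7 5 N
3 160/493 32/137 -80/493 37696/67541 -7 6 W
4 16/45 80/333 -8/45 992/1665 -8 6 S
5 160/613 160/433 -80/613 167360/265429 -8 5 E
final -7 5 N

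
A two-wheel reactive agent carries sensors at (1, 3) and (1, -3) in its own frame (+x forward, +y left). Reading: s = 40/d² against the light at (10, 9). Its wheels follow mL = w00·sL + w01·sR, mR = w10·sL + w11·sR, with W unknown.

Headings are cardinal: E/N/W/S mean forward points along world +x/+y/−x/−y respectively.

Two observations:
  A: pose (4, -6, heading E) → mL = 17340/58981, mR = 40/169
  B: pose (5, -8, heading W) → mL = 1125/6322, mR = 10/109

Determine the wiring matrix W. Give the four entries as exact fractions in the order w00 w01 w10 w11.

obs A: pose=(4,-6,E) → sL=40/169, sR=40/349, mL=17340/58981, mR=40/169
obs B: pose=(5,-8,W) → sL=10/109, sR=5/29, mL=1125/6322, mR=10/109
sensor matrix S = [[40/169, 40/349], [10/109, 5/29]]; det S = 5647800/186438941
solve [mL_A; mL_B] = S·[w00; w01] and [mR_A; mR_B] = S·[w10; w11]:
  w00 = 1, w01 = 1/2, w10 = 1, w11 = 0

1 1/2 1 0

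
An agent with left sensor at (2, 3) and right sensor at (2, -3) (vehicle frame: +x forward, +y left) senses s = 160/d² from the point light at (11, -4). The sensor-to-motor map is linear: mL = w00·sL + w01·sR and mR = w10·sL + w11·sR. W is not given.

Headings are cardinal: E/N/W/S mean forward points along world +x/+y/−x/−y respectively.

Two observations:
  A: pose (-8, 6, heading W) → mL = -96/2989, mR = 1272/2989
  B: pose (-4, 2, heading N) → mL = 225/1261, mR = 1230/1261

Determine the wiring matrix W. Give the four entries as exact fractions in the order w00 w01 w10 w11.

-1/2 1/2 1/2 1

obs A: pose=(-8,6,W) → sL=16/49, sR=16/61, mL=-96/2989, mR=1272/2989
obs B: pose=(-4,2,N) → sL=40/97, sR=10/13, mL=225/1261, mR=1230/1261
sensor matrix S = [[16/49, 16/61], [40/97, 10/13]]; det S = 539040/3769129
solve [mL_A; mL_B] = S·[w00; w01] and [mR_A; mR_B] = S·[w10; w11]:
  w00 = -1/2, w01 = 1/2, w10 = 1/2, w11 = 1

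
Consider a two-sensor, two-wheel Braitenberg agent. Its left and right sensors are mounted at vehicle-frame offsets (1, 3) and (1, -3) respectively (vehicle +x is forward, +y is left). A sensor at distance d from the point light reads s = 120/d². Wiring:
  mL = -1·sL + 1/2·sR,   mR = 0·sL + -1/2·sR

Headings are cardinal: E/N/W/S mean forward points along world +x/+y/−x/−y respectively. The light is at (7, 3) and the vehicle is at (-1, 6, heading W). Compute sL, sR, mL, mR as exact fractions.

40/27 40/39 -340/351 -20/39

left sensor world pos  = (-2, 3); dL² = 81
right sensor world pos = (-2, 9); dR² = 117
sL = 120/81 = 40/27
sR = 120/117 = 40/39
mL = -1·sL + 1/2·sR = -340/351
mR = 0·sL + -1/2·sR = -20/39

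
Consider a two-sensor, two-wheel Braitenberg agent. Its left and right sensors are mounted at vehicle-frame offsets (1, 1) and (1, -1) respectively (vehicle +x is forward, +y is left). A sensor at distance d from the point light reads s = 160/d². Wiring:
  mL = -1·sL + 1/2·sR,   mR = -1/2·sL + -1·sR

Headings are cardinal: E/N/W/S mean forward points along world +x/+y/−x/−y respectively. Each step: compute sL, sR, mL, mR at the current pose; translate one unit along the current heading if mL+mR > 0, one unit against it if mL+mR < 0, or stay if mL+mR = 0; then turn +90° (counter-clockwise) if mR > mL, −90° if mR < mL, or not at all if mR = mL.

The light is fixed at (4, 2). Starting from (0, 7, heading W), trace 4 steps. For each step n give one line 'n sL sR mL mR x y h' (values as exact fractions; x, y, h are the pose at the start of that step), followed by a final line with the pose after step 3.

0 160/41 160/61 -6480/2501 -11440/2501 0 7 W
1 40/13 4 -14/13 -72/13 1 7 N
2 160/29 160/13 240/377 -5680/377 1 6 E
3 80/9 80/17 -1000/153 -1400/153 0 6 S
final 0 7 W

n=0: pose=(0,7,W); sL=160/41, sR=160/61; mL=-6480/2501, mR=-11440/2501; mL+mR=-17920/2501 → advance -1; mR−mL=-4960/2501 → turn -1·90°
n=1: pose=(1,7,N); sL=40/13, sR=4; mL=-14/13, mR=-72/13; mL+mR=-86/13 → advance -1; mR−mL=-58/13 → turn -1·90°
n=2: pose=(1,6,E); sL=160/29, sR=160/13; mL=240/377, mR=-5680/377; mL+mR=-5440/377 → advance -1; mR−mL=-5920/377 → turn -1·90°
n=3: pose=(0,6,S); sL=80/9, sR=80/17; mL=-1000/153, mR=-1400/153; mL+mR=-800/51 → advance -1; mR−mL=-400/153 → turn -1·90°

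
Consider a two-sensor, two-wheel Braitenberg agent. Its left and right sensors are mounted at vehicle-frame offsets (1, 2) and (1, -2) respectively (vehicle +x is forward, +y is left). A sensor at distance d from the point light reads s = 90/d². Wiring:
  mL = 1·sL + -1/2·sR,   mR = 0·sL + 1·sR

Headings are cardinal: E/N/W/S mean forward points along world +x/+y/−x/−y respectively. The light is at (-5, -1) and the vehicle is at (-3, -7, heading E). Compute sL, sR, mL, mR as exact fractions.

18/5 90/73 1089/365 90/73

left sensor world pos  = (-2, -5); dL² = 25
right sensor world pos = (-2, -9); dR² = 73
sL = 90/25 = 18/5
sR = 90/73 = 90/73
mL = 1·sL + -1/2·sR = 1089/365
mR = 0·sL + 1·sR = 90/73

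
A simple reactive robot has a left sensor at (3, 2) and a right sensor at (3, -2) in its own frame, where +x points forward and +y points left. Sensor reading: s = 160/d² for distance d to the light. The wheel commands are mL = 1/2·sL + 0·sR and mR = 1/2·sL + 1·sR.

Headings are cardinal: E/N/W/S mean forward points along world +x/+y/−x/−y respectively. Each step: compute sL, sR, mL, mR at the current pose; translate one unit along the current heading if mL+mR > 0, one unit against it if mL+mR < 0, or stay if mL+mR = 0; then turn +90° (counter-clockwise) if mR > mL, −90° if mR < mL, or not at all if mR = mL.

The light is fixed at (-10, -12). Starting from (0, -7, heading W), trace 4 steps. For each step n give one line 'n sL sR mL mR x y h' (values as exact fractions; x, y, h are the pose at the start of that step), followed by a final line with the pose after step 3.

0 80/29 80/49 40/29 4280/1421 0 -7 W
1 32/25 160/53 16/25 4848/1325 -1 -7 S
2 8/9 40/37 4/9 508/333 -1 -8 E
3 160/113 160/193 80/113 33520/21809 0 -8 N
final 0 -7 W

n=0: pose=(0,-7,W); sL=80/29, sR=80/49; mL=40/29, mR=4280/1421; mL+mR=6240/1421 → advance +1; mR−mL=80/49 → turn +1·90°
n=1: pose=(-1,-7,S); sL=32/25, sR=160/53; mL=16/25, mR=4848/1325; mL+mR=5696/1325 → advance +1; mR−mL=160/53 → turn +1·90°
n=2: pose=(-1,-8,E); sL=8/9, sR=40/37; mL=4/9, mR=508/333; mL+mR=656/333 → advance +1; mR−mL=40/37 → turn +1·90°
n=3: pose=(0,-8,N); sL=160/113, sR=160/193; mL=80/113, mR=33520/21809; mL+mR=48960/21809 → advance +1; mR−mL=160/193 → turn +1·90°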